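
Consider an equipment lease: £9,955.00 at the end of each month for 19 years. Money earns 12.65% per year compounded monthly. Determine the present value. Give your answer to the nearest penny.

This is an ordinary annuity: 228 payments of £9,955.00 at the end of each month.
Periodic rate r = 0.1265/12 per month; n is counted in months.
PV = PMT × [(1 − (1+r)^−n)/r] = 9,955 × [1 − (1+r)^−228] / r = £857,897.09

£857,897.09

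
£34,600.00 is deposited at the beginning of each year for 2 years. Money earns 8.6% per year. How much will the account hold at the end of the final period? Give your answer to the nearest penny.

£78,382.70

This is an annuity due: 2 deposits of £34,600.00 at the beginning of each year.
Periodic rate r = 0.086 per year.
FV = PMT × [((1+r)^n − 1)/r] × (1+r) = 34,600 × [(1+r)^2 − 1] / r × (1+r) = £78,382.70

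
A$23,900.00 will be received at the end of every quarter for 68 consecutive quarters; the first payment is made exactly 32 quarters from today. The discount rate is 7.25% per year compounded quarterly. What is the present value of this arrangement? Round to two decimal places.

A$532,842.72

Ordinary annuity of 68 payments, first payment at period 32.
Periodic rate r = 0.0725/4 per quarter; n is counted in quarters.
The ordinary-annuity PV formula values the stream one period before the first payment (period 31); discount that back 31 periods:
PV₀ = 23,900 × [1 − (1+r)^−68] / r × (1+r)^−31 = A$532,842.72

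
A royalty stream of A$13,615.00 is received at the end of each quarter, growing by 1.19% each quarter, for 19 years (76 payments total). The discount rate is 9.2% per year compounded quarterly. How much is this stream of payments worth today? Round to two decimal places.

Periodic rate r = 0.092/4 per quarter; n is counted in quarters.
Growing ordinary annuity: PV = PMT₁ × [1 − ((1+g)/(1+r))^n] / (r − g) = 13,615 × [1 − ((1+0.0119)/(1+r))^76] / (r − 0.0119) = A$691,268.50.

A$691,268.50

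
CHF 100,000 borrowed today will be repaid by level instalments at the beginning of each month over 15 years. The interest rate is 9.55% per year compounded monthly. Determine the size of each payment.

CHF 1,038.98

Level annuity due; solve PV = PMT × [(1 − (1+r)^−n)/r] × (1+r) for PMT.
Periodic rate r = 0.0955/12 per month; n is counted in months.
With n = 180: PMT = 100,000 / ([(1 − (1+r)^−n)/r] × (1+r)) = CHF 1,038.98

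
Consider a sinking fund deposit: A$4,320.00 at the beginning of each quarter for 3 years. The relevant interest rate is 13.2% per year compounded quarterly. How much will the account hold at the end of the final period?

This is an annuity due: 12 deposits of A$4,320.00 at the beginning of each quarter.
Periodic rate r = 0.132/4 per quarter; n is counted in quarters.
FV = PMT × [((1+r)^n − 1)/r] × (1+r) = 4,320 × [(1+r)^12 − 1] / r × (1+r) = A$64,423.06

A$64,423.06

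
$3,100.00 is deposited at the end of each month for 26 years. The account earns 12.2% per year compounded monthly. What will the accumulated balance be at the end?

$6,853,377.11

This is an ordinary annuity: 312 deposits of $3,100.00 at the end of each month.
Periodic rate r = 0.122/12 per month; n is counted in months.
FV = PMT × [((1+r)^n − 1)/r] = 3,100 × [(1+r)^312 − 1] / r = $6,853,377.11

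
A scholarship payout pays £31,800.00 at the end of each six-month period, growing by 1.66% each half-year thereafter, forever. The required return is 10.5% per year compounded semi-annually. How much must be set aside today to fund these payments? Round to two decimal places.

Periodic rate r = 0.105/2 per half-year.
Growing perpetuity (Gordon): PV = PMT₁ / (r − g) = 31,800 / (r − 0.0166) = £885,793.87.

£885,793.87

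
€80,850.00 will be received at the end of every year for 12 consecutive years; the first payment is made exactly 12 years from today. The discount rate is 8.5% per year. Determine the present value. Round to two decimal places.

€242,061.74

Ordinary annuity of 12 payments, first payment at period 12.
Periodic rate r = 0.085 per year.
The ordinary-annuity PV formula values the stream one period before the first payment (period 11); discount that back 11 periods:
PV₀ = 80,850 × [1 − (1+r)^−12] / r × (1+r)^−11 = €242,061.74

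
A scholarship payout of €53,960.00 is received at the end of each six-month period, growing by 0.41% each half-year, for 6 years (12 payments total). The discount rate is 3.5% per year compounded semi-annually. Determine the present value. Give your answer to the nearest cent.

Periodic rate r = 0.035/2 per half-year; n is counted in half-years.
Growing ordinary annuity: PV = PMT₁ × [1 − ((1+g)/(1+r))^n] / (r − g) = 53,960 × [1 − ((1+0.0041)/(1+r))^12] / (r − 0.0041) = €592,253.28.

€592,253.28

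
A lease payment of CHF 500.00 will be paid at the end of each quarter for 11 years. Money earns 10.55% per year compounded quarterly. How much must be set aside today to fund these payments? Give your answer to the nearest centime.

CHF 12,927.44

This is an ordinary annuity: 44 payments of CHF 500.00 at the end of each quarter.
Periodic rate r = 0.1055/4 per quarter; n is counted in quarters.
PV = PMT × [(1 − (1+r)^−n)/r] = 500 × [1 − (1+r)^−44] / r = CHF 12,927.44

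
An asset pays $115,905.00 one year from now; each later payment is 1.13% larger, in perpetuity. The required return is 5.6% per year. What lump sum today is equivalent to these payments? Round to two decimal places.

$2,592,953.02

Periodic rate r = 0.056 per year.
Growing perpetuity (Gordon): PV = PMT₁ / (r − g) = 115,905 / (r − 0.0113) = $2,592,953.02.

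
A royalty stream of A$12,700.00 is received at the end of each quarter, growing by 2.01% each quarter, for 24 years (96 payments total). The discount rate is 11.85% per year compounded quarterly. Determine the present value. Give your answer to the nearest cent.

Periodic rate r = 0.1185/4 per quarter; n is counted in quarters.
Growing ordinary annuity: PV = PMT₁ × [1 − ((1+g)/(1+r))^n] / (r − g) = 12,700 × [1 − ((1+0.0201)/(1+r))^96] / (r − 0.0201) = A$787,008.53.

A$787,008.53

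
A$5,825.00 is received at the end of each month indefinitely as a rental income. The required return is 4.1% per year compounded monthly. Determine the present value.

A$1,704,878.05

Periodic rate r = 0.041/12 per month.
Level perpetuity: PV = PMT / r = 5,825 / (0.041/12) = A$1,704,878.05.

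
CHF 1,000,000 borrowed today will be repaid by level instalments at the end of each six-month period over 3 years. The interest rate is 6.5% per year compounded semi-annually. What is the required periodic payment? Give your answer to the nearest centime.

CHF 186,129.97

Level ordinary annuity; solve PV = PMT × [(1 − (1+r)^−n)/r] for PMT.
Periodic rate r = 0.065/2 per half-year; n is counted in half-years.
With n = 6: PMT = 1,000,000 / ([(1 − (1+r)^−n)/r]) = CHF 186,129.97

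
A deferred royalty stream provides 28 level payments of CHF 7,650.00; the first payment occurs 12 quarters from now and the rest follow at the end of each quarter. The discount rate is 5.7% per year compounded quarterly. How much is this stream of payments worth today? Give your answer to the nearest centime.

CHF 150,298.46

Ordinary annuity of 28 payments, first payment at period 12.
Periodic rate r = 0.057/4 per quarter; n is counted in quarters.
The ordinary-annuity PV formula values the stream one period before the first payment (period 11); discount that back 11 periods:
PV₀ = 7,650 × [1 − (1+r)^−28] / r × (1+r)^−11 = CHF 150,298.46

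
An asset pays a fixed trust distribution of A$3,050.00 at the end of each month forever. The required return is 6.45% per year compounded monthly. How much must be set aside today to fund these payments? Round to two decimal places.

Periodic rate r = 0.0645/12 per month.
Level perpetuity: PV = PMT / r = 3,050 / (0.0645/12) = A$567,441.86.

A$567,441.86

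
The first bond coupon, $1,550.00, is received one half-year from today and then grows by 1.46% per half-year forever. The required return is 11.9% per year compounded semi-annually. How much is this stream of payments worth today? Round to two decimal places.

$34,521.16

Periodic rate r = 0.119/2 per half-year.
Growing perpetuity (Gordon): PV = PMT₁ / (r − g) = 1,550 / (r − 0.0146) = $34,521.16.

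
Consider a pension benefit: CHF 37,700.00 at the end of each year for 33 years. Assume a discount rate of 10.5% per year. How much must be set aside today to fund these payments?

This is an ordinary annuity: 33 payments of CHF 37,700.00 at the end of each year.
Periodic rate r = 0.105 per year.
PV = PMT × [(1 − (1+r)^−n)/r] = 37,700 × [1 − (1+r)^−33] / r = CHF 345,737.04

CHF 345,737.04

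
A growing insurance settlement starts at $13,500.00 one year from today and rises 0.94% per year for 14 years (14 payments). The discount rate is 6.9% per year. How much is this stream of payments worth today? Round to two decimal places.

Periodic rate r = 0.069 per year.
Growing ordinary annuity: PV = PMT₁ × [1 − ((1+g)/(1+r))^n] / (r − g) = 13,500 × [1 − ((1+0.0094)/(1+r))^14] / (r − 0.0094) = $125,052.17.

$125,052.17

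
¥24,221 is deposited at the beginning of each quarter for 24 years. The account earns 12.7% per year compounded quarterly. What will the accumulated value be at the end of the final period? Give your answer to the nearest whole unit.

This is an annuity due: 96 deposits of ¥24,221 at the beginning of each quarter.
Periodic rate r = 0.127/4 per quarter; n is counted in quarters.
FV = PMT × [((1+r)^n − 1)/r] × (1+r) = 24,221 × [(1+r)^96 − 1] / r × (1+r) = ¥15,031,681

¥15,031,681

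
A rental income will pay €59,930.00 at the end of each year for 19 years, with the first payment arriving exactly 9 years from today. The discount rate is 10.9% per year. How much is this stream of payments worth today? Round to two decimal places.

Ordinary annuity of 19 payments, first payment at period 9.
Periodic rate r = 0.109 per year.
The ordinary-annuity PV formula values the stream one period before the first payment (period 8); discount that back 8 periods:
PV₀ = 59,930 × [1 − (1+r)^−19] / r × (1+r)^−8 = €206,650.17

€206,650.17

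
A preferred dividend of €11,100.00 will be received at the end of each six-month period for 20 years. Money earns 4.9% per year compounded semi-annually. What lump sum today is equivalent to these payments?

This is an ordinary annuity: 40 payments of €11,100.00 at the end of each six-month period.
Periodic rate r = 0.049/2 per half-year; n is counted in half-years.
PV = PMT × [(1 − (1+r)^−n)/r] = 11,100 × [1 − (1+r)^−40] / r = €281,001.83

€281,001.83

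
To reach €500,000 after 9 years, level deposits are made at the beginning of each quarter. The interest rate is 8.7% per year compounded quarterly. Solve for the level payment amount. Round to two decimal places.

€9,099.05

Level annuity due; solve FV = PMT × [((1+r)^n − 1)/r] × (1+r) for PMT.
Periodic rate r = 0.087/4 per quarter; n is counted in quarters.
With n = 36: PMT = 500,000 / ([((1+r)^n − 1)/r] × (1+r)) = €9,099.05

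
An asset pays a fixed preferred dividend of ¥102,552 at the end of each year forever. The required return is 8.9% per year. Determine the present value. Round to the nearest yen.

Periodic rate r = 0.089 per year.
Level perpetuity: PV = PMT / r = 102,552 / (0.089) = ¥1,152,270.

¥1,152,270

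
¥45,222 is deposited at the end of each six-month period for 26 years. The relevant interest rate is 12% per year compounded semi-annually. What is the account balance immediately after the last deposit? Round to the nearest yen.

¥14,845,542

This is an ordinary annuity: 52 deposits of ¥45,222 at the end of each six-month period.
Periodic rate r = 0.12/2 per half-year; n is counted in half-years.
FV = PMT × [((1+r)^n − 1)/r] = 45,222 × [(1+r)^52 − 1] / r = ¥14,845,542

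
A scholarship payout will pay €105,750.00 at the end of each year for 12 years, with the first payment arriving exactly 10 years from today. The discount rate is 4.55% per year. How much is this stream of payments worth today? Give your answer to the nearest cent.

€644,243.41

Ordinary annuity of 12 payments, first payment at period 10.
Periodic rate r = 0.0455 per year.
The ordinary-annuity PV formula values the stream one period before the first payment (period 9); discount that back 9 periods:
PV₀ = 105,750 × [1 − (1+r)^−12] / r × (1+r)^−9 = €644,243.41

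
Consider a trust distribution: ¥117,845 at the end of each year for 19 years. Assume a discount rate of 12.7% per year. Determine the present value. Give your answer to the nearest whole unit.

¥832,204

This is an ordinary annuity: 19 payments of ¥117,845 at the end of each year.
Periodic rate r = 0.127 per year.
PV = PMT × [(1 − (1+r)^−n)/r] = 117,845 × [1 − (1+r)^−19] / r = ¥832,204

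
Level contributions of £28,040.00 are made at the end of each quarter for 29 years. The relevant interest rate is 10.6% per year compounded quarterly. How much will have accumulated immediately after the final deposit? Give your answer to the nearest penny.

£20,929,129.24

This is an ordinary annuity: 116 deposits of £28,040.00 at the end of each quarter.
Periodic rate r = 0.106/4 per quarter; n is counted in quarters.
FV = PMT × [((1+r)^n − 1)/r] = 28,040 × [(1+r)^116 − 1] / r = £20,929,129.24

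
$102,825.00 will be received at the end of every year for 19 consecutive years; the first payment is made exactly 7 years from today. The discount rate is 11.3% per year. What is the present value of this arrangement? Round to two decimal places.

$416,074.78

Ordinary annuity of 19 payments, first payment at period 7.
Periodic rate r = 0.113 per year.
The ordinary-annuity PV formula values the stream one period before the first payment (period 6); discount that back 6 periods:
PV₀ = 102,825 × [1 − (1+r)^−19] / r × (1+r)^−6 = $416,074.78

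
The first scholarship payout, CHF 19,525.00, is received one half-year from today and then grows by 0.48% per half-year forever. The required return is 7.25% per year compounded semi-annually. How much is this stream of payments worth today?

Periodic rate r = 0.0725/2 per half-year.
Growing perpetuity (Gordon): PV = PMT₁ / (r − g) = 19,525 / (r − 0.0048) = CHF 620,826.71.

CHF 620,826.71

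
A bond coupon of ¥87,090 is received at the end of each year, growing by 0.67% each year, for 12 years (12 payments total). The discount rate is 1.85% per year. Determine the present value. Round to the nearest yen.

¥963,174

Periodic rate r = 0.0185 per year.
Growing ordinary annuity: PV = PMT₁ × [1 − ((1+g)/(1+r))^n] / (r − g) = 87,090 × [1 − ((1+0.0067)/(1+r))^12] / (r − 0.0067) = ¥963,174.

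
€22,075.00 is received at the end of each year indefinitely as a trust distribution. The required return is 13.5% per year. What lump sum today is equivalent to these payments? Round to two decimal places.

€163,518.52

Periodic rate r = 0.135 per year.
Level perpetuity: PV = PMT / r = 22,075 / (0.135) = €163,518.52.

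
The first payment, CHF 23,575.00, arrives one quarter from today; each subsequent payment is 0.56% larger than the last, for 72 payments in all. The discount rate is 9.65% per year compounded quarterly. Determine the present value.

Periodic rate r = 0.0965/4 per quarter; n is counted in quarters.
Growing ordinary annuity: PV = PMT₁ × [1 − ((1+g)/(1+r))^n] / (r − g) = 23,575 × [1 − ((1+0.0056)/(1+r))^72] / (r − 0.0056) = CHF 930,704.78.

CHF 930,704.78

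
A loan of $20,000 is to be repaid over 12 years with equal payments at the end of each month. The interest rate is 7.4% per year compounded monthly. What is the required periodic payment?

$209.97

Level ordinary annuity; solve PV = PMT × [(1 − (1+r)^−n)/r] for PMT.
Periodic rate r = 0.074/12 per month; n is counted in months.
With n = 144: PMT = 20,000 / ([(1 − (1+r)^−n)/r]) = $209.97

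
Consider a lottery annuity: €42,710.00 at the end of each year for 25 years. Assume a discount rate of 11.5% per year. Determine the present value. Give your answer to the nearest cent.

€346,959.25

This is an ordinary annuity: 25 payments of €42,710.00 at the end of each year.
Periodic rate r = 0.115 per year.
PV = PMT × [(1 − (1+r)^−n)/r] = 42,710 × [1 − (1+r)^−25] / r = €346,959.25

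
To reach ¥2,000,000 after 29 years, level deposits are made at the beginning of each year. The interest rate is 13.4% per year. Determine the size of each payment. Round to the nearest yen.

Level annuity due; solve FV = PMT × [((1+r)^n − 1)/r] × (1+r) for PMT.
Periodic rate r = 0.134 per year.
With n = 29: PMT = 2,000,000 / ([((1+r)^n − 1)/r] × (1+r)) = ¥6,327

¥6,327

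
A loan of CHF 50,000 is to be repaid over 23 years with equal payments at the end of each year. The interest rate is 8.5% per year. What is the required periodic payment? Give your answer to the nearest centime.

CHF 5,018.60

Level ordinary annuity; solve PV = PMT × [(1 − (1+r)^−n)/r] for PMT.
Periodic rate r = 0.085 per year.
With n = 23: PMT = 50,000 / ([(1 − (1+r)^−n)/r]) = CHF 5,018.60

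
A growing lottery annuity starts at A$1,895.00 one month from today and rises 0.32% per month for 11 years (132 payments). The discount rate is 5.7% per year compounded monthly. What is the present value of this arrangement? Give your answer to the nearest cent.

Periodic rate r = 0.057/12 per month; n is counted in months.
Growing ordinary annuity: PV = PMT₁ × [1 − ((1+g)/(1+r))^n] / (r − g) = 1,895 × [1 − ((1+0.0032)/(1+r))^132] / (r − 0.0032) = A$225,402.72.

A$225,402.72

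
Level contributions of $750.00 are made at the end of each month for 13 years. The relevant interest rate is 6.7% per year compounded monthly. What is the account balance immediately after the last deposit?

$185,845.68

This is an ordinary annuity: 156 deposits of $750.00 at the end of each month.
Periodic rate r = 0.067/12 per month; n is counted in months.
FV = PMT × [((1+r)^n − 1)/r] = 750 × [(1+r)^156 − 1] / r = $185,845.68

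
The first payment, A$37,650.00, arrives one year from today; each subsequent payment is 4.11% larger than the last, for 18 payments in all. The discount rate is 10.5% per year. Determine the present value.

A$387,547.73

Periodic rate r = 0.105 per year.
Growing ordinary annuity: PV = PMT₁ × [1 − ((1+g)/(1+r))^n] / (r − g) = 37,650 × [1 − ((1+0.0411)/(1+r))^18] / (r − 0.0411) = A$387,547.73.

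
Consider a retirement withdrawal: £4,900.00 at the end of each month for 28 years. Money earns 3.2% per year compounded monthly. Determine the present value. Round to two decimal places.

£1,086,538.96

This is an ordinary annuity: 336 payments of £4,900.00 at the end of each month.
Periodic rate r = 0.032/12 per month; n is counted in months.
PV = PMT × [(1 − (1+r)^−n)/r] = 4,900 × [1 − (1+r)^−336] / r = £1,086,538.96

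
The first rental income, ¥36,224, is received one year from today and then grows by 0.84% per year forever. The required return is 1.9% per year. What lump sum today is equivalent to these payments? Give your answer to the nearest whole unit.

Periodic rate r = 0.019 per year.
Growing perpetuity (Gordon): PV = PMT₁ / (r − g) = 36,224 / (r − 0.0084) = ¥3,417,358.

¥3,417,358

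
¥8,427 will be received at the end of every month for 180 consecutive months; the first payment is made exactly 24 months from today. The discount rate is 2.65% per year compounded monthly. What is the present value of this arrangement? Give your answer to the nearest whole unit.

¥1,188,668

Ordinary annuity of 180 payments, first payment at period 24.
Periodic rate r = 0.0265/12 per month; n is counted in months.
The ordinary-annuity PV formula values the stream one period before the first payment (period 23); discount that back 23 periods:
PV₀ = 8,427 × [1 − (1+r)^−180] / r × (1+r)^−23 = ¥1,188,668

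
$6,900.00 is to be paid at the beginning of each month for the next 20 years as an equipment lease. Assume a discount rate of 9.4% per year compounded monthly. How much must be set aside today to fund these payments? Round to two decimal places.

$751,293.12

This is an annuity due: 240 payments of $6,900.00 at the beginning of each month.
Periodic rate r = 0.094/12 per month; n is counted in months.
PV = PMT × [(1 − (1+r)^−n)/r] × (1+r) = 6,900 × [1 − (1+r)^−240] / r × (1+r) = $751,293.12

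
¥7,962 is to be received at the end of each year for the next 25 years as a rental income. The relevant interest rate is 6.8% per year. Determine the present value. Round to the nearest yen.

¥94,482

This is an ordinary annuity: 25 payments of ¥7,962 at the end of each year.
Periodic rate r = 0.068 per year.
PV = PMT × [(1 − (1+r)^−n)/r] = 7,962 × [1 − (1+r)^−25] / r = ¥94,482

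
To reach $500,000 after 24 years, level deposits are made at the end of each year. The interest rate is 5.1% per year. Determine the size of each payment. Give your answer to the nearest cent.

$11,088.74

Level ordinary annuity; solve FV = PMT × [((1+r)^n − 1)/r] for PMT.
Periodic rate r = 0.051 per year.
With n = 24: PMT = 500,000 / ([((1+r)^n − 1)/r]) = $11,088.74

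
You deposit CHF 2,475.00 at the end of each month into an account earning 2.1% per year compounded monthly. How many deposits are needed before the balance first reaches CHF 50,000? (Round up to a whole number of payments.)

20 payments

Periodic rate r = 0.021/12 per month; n is counted in months.
Ordinary annuity FV: 50,000 = 2,475 × [((1+r)^n − 1)/r].
(1+r)^n = 1 + 50,000 × r / 2,475, so n = ln(1 + 50,000·r/2,475) / ln(1+r) = 19.87.
Round up to a whole number of payments: n = 20.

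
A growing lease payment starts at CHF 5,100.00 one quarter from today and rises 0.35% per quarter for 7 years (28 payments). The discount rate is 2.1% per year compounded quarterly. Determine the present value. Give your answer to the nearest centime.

Periodic rate r = 0.021/4 per quarter; n is counted in quarters.
Growing ordinary annuity: PV = PMT₁ × [1 − ((1+g)/(1+r))^n] / (r − g) = 5,100 × [1 − ((1+0.0035)/(1+r))^28] / (r − 0.0035) = CHF 138,765.54.

CHF 138,765.54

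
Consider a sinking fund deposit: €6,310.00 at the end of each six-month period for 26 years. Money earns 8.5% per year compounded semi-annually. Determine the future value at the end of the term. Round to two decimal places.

This is an ordinary annuity: 52 deposits of €6,310.00 at the end of each six-month period.
Periodic rate r = 0.085/2 per half-year; n is counted in half-years.
FV = PMT × [((1+r)^n − 1)/r] = 6,310 × [(1+r)^52 − 1] / r = €1,144,521.12

€1,144,521.12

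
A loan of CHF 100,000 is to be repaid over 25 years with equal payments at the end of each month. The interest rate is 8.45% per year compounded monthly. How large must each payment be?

Level ordinary annuity; solve PV = PMT × [(1 − (1+r)^−n)/r] for PMT.
Periodic rate r = 0.0845/12 per month; n is counted in months.
With n = 300: PMT = 100,000 / ([(1 − (1+r)^−n)/r]) = CHF 801.86

CHF 801.86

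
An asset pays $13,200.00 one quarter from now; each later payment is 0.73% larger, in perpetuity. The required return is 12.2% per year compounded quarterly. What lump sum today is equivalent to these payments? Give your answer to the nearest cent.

$568,965.52

Periodic rate r = 0.122/4 per quarter.
Growing perpetuity (Gordon): PV = PMT₁ / (r − g) = 13,200 / (r − 0.0073) = $568,965.52.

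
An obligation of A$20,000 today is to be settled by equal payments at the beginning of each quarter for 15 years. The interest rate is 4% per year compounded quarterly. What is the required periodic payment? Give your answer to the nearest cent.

Level annuity due; solve PV = PMT × [(1 − (1+r)^−n)/r] × (1+r) for PMT.
Periodic rate r = 0.04/4 per quarter; n is counted in quarters.
With n = 60: PMT = 20,000 / ([(1 − (1+r)^−n)/r] × (1+r)) = A$440.48

A$440.48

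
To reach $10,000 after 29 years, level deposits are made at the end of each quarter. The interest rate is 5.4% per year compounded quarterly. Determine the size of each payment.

$36.12

Level ordinary annuity; solve FV = PMT × [((1+r)^n − 1)/r] for PMT.
Periodic rate r = 0.054/4 per quarter; n is counted in quarters.
With n = 116: PMT = 10,000 / ([((1+r)^n − 1)/r]) = $36.12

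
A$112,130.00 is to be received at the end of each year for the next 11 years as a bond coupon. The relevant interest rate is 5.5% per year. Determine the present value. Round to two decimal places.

A$907,416.10

This is an ordinary annuity: 11 payments of A$112,130.00 at the end of each year.
Periodic rate r = 0.055 per year.
PV = PMT × [(1 − (1+r)^−n)/r] = 112,130 × [1 − (1+r)^−11] / r = A$907,416.10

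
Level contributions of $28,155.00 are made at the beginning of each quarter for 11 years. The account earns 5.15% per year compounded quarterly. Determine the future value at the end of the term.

This is an annuity due: 44 deposits of $28,155.00 at the beginning of each quarter.
Periodic rate r = 0.0515/4 per quarter; n is counted in quarters.
FV = PMT × [((1+r)^n − 1)/r] × (1+r) = 28,155 × [(1+r)^44 − 1] / r × (1+r) = $1,673,902.81

$1,673,902.81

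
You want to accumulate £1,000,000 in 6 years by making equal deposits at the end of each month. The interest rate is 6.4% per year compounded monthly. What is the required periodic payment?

£11,429.02

Level ordinary annuity; solve FV = PMT × [((1+r)^n − 1)/r] for PMT.
Periodic rate r = 0.064/12 per month; n is counted in months.
With n = 72: PMT = 1,000,000 / ([((1+r)^n − 1)/r]) = £11,429.02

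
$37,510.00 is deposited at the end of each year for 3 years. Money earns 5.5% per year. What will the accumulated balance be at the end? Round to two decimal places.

$118,832.62

This is an ordinary annuity: 3 deposits of $37,510.00 at the end of each year.
Periodic rate r = 0.055 per year.
FV = PMT × [((1+r)^n − 1)/r] = 37,510 × [(1+r)^3 − 1] / r = $118,832.62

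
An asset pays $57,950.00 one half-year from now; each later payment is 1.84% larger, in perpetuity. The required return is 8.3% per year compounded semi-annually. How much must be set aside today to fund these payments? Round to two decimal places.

Periodic rate r = 0.083/2 per half-year.
Growing perpetuity (Gordon): PV = PMT₁ / (r − g) = 57,950 / (r − 0.0184) = $2,508,658.01.

$2,508,658.01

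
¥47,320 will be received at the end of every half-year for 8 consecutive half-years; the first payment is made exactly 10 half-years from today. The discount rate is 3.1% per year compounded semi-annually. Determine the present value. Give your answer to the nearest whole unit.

¥307,769

Ordinary annuity of 8 payments, first payment at period 10.
Periodic rate r = 0.031/2 per half-year; n is counted in half-years.
The ordinary-annuity PV formula values the stream one period before the first payment (period 9); discount that back 9 periods:
PV₀ = 47,320 × [1 − (1+r)^−8] / r × (1+r)^−9 = ¥307,769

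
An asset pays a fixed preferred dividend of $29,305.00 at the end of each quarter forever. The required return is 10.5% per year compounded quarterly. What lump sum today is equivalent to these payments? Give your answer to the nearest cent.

Periodic rate r = 0.105/4 per quarter.
Level perpetuity: PV = PMT / r = 29,305 / (0.105/4) = $1,116,380.95.

$1,116,380.95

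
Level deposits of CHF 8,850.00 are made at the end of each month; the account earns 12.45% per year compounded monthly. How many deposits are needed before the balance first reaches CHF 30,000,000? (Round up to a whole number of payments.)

Periodic rate r = 0.1245/12 per month; n is counted in months.
Ordinary annuity FV: 30,000,000 = 8,850 × [((1+r)^n − 1)/r].
(1+r)^n = 1 + 30,000,000 × r / 8,850, so n = ln(1 + 30,000,000·r/8,850) / ln(1+r) = 347.64.
Round up to a whole number of payments: n = 348.

348 payments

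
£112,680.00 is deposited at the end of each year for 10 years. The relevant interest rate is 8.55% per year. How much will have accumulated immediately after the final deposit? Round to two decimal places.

This is an ordinary annuity: 10 deposits of £112,680.00 at the end of each year.
Periodic rate r = 0.0855 per year.
FV = PMT × [((1+r)^n − 1)/r] = 112,680 × [(1+r)^10 − 1] / r = £1,675,603.46

£1,675,603.46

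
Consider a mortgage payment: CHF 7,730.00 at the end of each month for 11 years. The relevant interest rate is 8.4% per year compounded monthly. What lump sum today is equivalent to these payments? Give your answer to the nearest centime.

CHF 664,550.40

This is an ordinary annuity: 132 payments of CHF 7,730.00 at the end of each month.
Periodic rate r = 0.084/12 per month; n is counted in months.
PV = PMT × [(1 − (1+r)^−n)/r] = 7,730 × [1 − (1+r)^−132] / r = CHF 664,550.40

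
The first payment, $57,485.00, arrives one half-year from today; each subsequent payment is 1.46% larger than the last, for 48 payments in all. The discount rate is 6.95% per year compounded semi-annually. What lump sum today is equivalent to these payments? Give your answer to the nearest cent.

Periodic rate r = 0.0695/2 per half-year; n is counted in half-years.
Growing ordinary annuity: PV = PMT₁ × [1 − ((1+g)/(1+r))^n] / (r − g) = 57,485 × [1 − ((1+0.0146)/(1+r))^48] / (r − 0.0146) = $1,742,831.09.

$1,742,831.09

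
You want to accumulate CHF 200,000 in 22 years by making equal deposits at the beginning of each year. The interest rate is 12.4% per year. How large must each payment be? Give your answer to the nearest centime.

Level annuity due; solve FV = PMT × [((1+r)^n − 1)/r] × (1+r) for PMT.
Periodic rate r = 0.124 per year.
With n = 22: PMT = 200,000 / ([((1+r)^n − 1)/r] × (1+r)) = CHF 1,825.35

CHF 1,825.35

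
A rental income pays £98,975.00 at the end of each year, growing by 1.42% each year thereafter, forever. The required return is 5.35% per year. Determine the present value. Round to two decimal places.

£2,518,447.84

Periodic rate r = 0.0535 per year.
Growing perpetuity (Gordon): PV = PMT₁ / (r − g) = 98,975 / (r − 0.0142) = £2,518,447.84.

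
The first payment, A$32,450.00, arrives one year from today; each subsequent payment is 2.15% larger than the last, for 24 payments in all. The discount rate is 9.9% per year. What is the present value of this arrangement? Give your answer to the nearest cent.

A$346,317.89

Periodic rate r = 0.099 per year.
Growing ordinary annuity: PV = PMT₁ × [1 − ((1+g)/(1+r))^n] / (r − g) = 32,450 × [1 − ((1+0.0215)/(1+r))^24] / (r − 0.0215) = A$346,317.89.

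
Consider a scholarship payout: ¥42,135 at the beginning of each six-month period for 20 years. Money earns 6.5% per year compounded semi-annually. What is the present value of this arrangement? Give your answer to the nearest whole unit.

This is an annuity due: 40 payments of ¥42,135 at the beginning of each six-month period.
Periodic rate r = 0.065/2 per half-year; n is counted in half-years.
PV = PMT × [(1 − (1+r)^−n)/r] × (1+r) = 42,135 × [1 − (1+r)^−40] / r × (1+r) = ¥966,164

¥966,164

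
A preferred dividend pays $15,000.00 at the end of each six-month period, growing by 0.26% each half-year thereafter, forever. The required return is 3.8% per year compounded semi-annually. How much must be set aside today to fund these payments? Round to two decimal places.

$914,634.15

Periodic rate r = 0.038/2 per half-year.
Growing perpetuity (Gordon): PV = PMT₁ / (r − g) = 15,000 / (r − 0.0026) = $914,634.15.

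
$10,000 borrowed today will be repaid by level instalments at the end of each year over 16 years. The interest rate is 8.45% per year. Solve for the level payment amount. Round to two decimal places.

$1,162.48

Level ordinary annuity; solve PV = PMT × [(1 − (1+r)^−n)/r] for PMT.
Periodic rate r = 0.0845 per year.
With n = 16: PMT = 10,000 / ([(1 − (1+r)^−n)/r]) = $1,162.48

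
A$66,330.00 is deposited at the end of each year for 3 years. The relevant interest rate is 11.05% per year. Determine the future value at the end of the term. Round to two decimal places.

This is an ordinary annuity: 3 deposits of A$66,330.00 at the end of each year.
Periodic rate r = 0.1105 per year.
FV = PMT × [((1+r)^n − 1)/r] = 66,330 × [(1+r)^3 − 1] / r = A$221,788.30

A$221,788.30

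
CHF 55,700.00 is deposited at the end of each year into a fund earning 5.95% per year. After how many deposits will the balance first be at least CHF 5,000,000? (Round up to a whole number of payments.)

Periodic rate r = 0.0595 per year.
Ordinary annuity FV: 5,000,000 = 55,700 × [((1+r)^n − 1)/r].
(1+r)^n = 1 + 5,000,000 × r / 55,700, so n = ln(1 + 5,000,000·r/55,700) / ln(1+r) = 31.96.
Round up to a whole number of payments: n = 32.

32 payments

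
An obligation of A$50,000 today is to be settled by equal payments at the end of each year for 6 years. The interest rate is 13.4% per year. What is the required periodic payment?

Level ordinary annuity; solve PV = PMT × [(1 − (1+r)^−n)/r] for PMT.
Periodic rate r = 0.134 per year.
With n = 6: PMT = 50,000 / ([(1 − (1+r)^−n)/r]) = A$12,647.29

A$12,647.29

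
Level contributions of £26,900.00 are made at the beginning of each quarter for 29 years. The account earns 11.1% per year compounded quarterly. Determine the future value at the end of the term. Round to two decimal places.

This is an annuity due: 116 deposits of £26,900.00 at the beginning of each quarter.
Periodic rate r = 0.111/4 per quarter; n is counted in quarters.
FV = PMT × [((1+r)^n − 1)/r] × (1+r) = 26,900 × [(1+r)^116 − 1] / r × (1+r) = £22,844,764.82

£22,844,764.82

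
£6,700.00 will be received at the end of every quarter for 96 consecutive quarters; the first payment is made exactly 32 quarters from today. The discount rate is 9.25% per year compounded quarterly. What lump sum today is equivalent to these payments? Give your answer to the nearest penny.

£126,740.32

Ordinary annuity of 96 payments, first payment at period 32.
Periodic rate r = 0.0925/4 per quarter; n is counted in quarters.
The ordinary-annuity PV formula values the stream one period before the first payment (period 31); discount that back 31 periods:
PV₀ = 6,700 × [1 − (1+r)^−96] / r × (1+r)^−31 = £126,740.32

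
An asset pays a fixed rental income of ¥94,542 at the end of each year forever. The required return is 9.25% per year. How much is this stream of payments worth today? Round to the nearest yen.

Periodic rate r = 0.0925 per year.
Level perpetuity: PV = PMT / r = 94,542 / (0.0925) = ¥1,022,076.

¥1,022,076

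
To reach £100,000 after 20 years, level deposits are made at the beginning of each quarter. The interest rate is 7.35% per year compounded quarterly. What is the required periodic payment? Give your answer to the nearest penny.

£548.17

Level annuity due; solve FV = PMT × [((1+r)^n − 1)/r] × (1+r) for PMT.
Periodic rate r = 0.0735/4 per quarter; n is counted in quarters.
With n = 80: PMT = 100,000 / ([((1+r)^n − 1)/r] × (1+r)) = £548.17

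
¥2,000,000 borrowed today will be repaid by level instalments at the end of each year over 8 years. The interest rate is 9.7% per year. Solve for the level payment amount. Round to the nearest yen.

¥370,803

Level ordinary annuity; solve PV = PMT × [(1 − (1+r)^−n)/r] for PMT.
Periodic rate r = 0.097 per year.
With n = 8: PMT = 2,000,000 / ([(1 − (1+r)^−n)/r]) = ¥370,803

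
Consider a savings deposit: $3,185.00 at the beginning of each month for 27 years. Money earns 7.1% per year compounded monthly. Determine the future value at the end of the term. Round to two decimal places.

$3,120,212.17

This is an annuity due: 324 deposits of $3,185.00 at the beginning of each month.
Periodic rate r = 0.071/12 per month; n is counted in months.
FV = PMT × [((1+r)^n − 1)/r] × (1+r) = 3,185 × [(1+r)^324 − 1] / r × (1+r) = $3,120,212.17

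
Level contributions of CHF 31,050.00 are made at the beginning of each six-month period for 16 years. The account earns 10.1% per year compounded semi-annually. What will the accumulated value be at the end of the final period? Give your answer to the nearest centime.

This is an annuity due: 32 deposits of CHF 31,050.00 at the beginning of each six-month period.
Periodic rate r = 0.101/2 per half-year; n is counted in half-years.
FV = PMT × [((1+r)^n − 1)/r] × (1+r) = 31,050 × [(1+r)^32 − 1] / r × (1+r) = CHF 2,479,027.12

CHF 2,479,027.12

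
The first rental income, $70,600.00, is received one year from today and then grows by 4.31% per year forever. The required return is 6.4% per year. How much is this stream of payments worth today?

$3,377,990.43

Periodic rate r = 0.064 per year.
Growing perpetuity (Gordon): PV = PMT₁ / (r − g) = 70,600 / (r − 0.0431) = $3,377,990.43.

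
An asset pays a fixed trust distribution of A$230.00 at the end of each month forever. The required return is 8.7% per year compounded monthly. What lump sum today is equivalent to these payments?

A$31,724.14

Periodic rate r = 0.087/12 per month.
Level perpetuity: PV = PMT / r = 230 / (0.087/12) = A$31,724.14.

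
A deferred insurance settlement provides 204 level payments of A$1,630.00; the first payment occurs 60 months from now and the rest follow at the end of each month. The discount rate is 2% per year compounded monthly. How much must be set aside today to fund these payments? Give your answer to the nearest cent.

Ordinary annuity of 204 payments, first payment at period 60.
Periodic rate r = 0.02/12 per month; n is counted in months.
The ordinary-annuity PV formula values the stream one period before the first payment (period 59); discount that back 59 periods:
PV₀ = 1,630 × [1 − (1+r)^−204] / r × (1+r)^−59 = A$255,331.15

A$255,331.15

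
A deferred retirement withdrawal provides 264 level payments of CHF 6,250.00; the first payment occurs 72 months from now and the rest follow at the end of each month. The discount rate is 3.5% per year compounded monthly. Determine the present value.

Ordinary annuity of 264 payments, first payment at period 72.
Periodic rate r = 0.035/12 per month; n is counted in months.
The ordinary-annuity PV formula values the stream one period before the first payment (period 71); discount that back 71 periods:
PV₀ = 6,250 × [1 − (1+r)^−264] / r × (1+r)^−71 = CHF 934,829.85

CHF 934,829.85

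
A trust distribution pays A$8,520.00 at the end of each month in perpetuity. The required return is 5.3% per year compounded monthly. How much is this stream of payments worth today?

A$1,929,056.60

Periodic rate r = 0.053/12 per month.
Level perpetuity: PV = PMT / r = 8,520 / (0.053/12) = A$1,929,056.60.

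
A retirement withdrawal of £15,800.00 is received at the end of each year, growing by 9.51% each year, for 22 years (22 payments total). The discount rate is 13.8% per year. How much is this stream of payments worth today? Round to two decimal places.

£210,154.21

Periodic rate r = 0.138 per year.
Growing ordinary annuity: PV = PMT₁ × [1 − ((1+g)/(1+r))^n] / (r − g) = 15,800 × [1 − ((1+0.0951)/(1+r))^22] / (r − 0.0951) = £210,154.21.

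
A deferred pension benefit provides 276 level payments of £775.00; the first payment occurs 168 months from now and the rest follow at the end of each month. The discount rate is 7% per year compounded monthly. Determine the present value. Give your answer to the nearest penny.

Ordinary annuity of 276 payments, first payment at period 168.
Periodic rate r = 0.07/12 per month; n is counted in months.
The ordinary-annuity PV formula values the stream one period before the first payment (period 167); discount that back 167 periods:
PV₀ = 775 × [1 − (1+r)^−276] / r × (1+r)^−167 = £40,195.82

£40,195.82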